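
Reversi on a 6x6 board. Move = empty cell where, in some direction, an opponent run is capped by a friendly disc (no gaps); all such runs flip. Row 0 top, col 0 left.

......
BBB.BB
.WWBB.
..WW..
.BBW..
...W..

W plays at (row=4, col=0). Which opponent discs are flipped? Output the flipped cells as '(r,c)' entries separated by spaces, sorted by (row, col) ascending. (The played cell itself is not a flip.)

Dir NW: edge -> no flip
Dir N: first cell '.' (not opp) -> no flip
Dir NE: first cell '.' (not opp) -> no flip
Dir W: edge -> no flip
Dir E: opp run (4,1) (4,2) capped by W -> flip
Dir SW: edge -> no flip
Dir S: first cell '.' (not opp) -> no flip
Dir SE: first cell '.' (not opp) -> no flip

Answer: (4,1) (4,2)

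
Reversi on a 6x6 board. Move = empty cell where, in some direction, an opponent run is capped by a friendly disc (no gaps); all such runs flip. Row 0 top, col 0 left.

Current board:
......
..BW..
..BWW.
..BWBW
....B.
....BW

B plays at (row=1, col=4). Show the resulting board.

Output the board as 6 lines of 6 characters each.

Place B at (1,4); scan 8 dirs for brackets.
Dir NW: first cell '.' (not opp) -> no flip
Dir N: first cell '.' (not opp) -> no flip
Dir NE: first cell '.' (not opp) -> no flip
Dir W: opp run (1,3) capped by B -> flip
Dir E: first cell '.' (not opp) -> no flip
Dir SW: opp run (2,3) capped by B -> flip
Dir S: opp run (2,4) capped by B -> flip
Dir SE: first cell '.' (not opp) -> no flip
All flips: (1,3) (2,3) (2,4)

Answer: ......
..BBB.
..BBB.
..BWBW
....B.
....BW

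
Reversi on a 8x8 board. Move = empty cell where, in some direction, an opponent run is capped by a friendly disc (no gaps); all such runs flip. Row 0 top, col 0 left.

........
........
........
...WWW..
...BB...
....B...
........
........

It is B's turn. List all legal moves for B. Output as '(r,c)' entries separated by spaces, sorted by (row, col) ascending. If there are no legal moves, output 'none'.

(2,2): flips 1 -> legal
(2,3): flips 1 -> legal
(2,4): flips 1 -> legal
(2,5): flips 1 -> legal
(2,6): flips 1 -> legal
(3,2): no bracket -> illegal
(3,6): no bracket -> illegal
(4,2): no bracket -> illegal
(4,5): no bracket -> illegal
(4,6): no bracket -> illegal

Answer: (2,2) (2,3) (2,4) (2,5) (2,6)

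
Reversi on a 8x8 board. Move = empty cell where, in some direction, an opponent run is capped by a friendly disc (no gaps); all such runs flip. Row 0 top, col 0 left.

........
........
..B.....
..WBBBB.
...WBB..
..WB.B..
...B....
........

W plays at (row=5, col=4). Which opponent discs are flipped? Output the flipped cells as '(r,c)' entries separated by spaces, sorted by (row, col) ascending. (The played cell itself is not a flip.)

Answer: (5,3)

Derivation:
Dir NW: first cell 'W' (not opp) -> no flip
Dir N: opp run (4,4) (3,4), next='.' -> no flip
Dir NE: opp run (4,5) (3,6), next='.' -> no flip
Dir W: opp run (5,3) capped by W -> flip
Dir E: opp run (5,5), next='.' -> no flip
Dir SW: opp run (6,3), next='.' -> no flip
Dir S: first cell '.' (not opp) -> no flip
Dir SE: first cell '.' (not opp) -> no flip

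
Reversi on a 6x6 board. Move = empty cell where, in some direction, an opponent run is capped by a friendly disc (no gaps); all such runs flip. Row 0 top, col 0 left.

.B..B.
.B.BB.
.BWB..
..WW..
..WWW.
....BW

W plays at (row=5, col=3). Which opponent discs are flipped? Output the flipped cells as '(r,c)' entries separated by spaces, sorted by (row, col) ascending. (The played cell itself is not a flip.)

Answer: (5,4)

Derivation:
Dir NW: first cell 'W' (not opp) -> no flip
Dir N: first cell 'W' (not opp) -> no flip
Dir NE: first cell 'W' (not opp) -> no flip
Dir W: first cell '.' (not opp) -> no flip
Dir E: opp run (5,4) capped by W -> flip
Dir SW: edge -> no flip
Dir S: edge -> no flip
Dir SE: edge -> no flip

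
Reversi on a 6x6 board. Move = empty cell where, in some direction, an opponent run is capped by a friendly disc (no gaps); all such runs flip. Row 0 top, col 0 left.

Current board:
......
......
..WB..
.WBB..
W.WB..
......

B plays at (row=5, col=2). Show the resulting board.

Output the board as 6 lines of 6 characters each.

Place B at (5,2); scan 8 dirs for brackets.
Dir NW: first cell '.' (not opp) -> no flip
Dir N: opp run (4,2) capped by B -> flip
Dir NE: first cell 'B' (not opp) -> no flip
Dir W: first cell '.' (not opp) -> no flip
Dir E: first cell '.' (not opp) -> no flip
Dir SW: edge -> no flip
Dir S: edge -> no flip
Dir SE: edge -> no flip
All flips: (4,2)

Answer: ......
......
..WB..
.WBB..
W.BB..
..B...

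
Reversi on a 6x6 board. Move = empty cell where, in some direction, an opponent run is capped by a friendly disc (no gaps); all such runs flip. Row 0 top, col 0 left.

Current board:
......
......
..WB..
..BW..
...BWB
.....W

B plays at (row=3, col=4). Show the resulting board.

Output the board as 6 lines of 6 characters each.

Answer: ......
......
..WB..
..BBB.
...BWB
.....W

Derivation:
Place B at (3,4); scan 8 dirs for brackets.
Dir NW: first cell 'B' (not opp) -> no flip
Dir N: first cell '.' (not opp) -> no flip
Dir NE: first cell '.' (not opp) -> no flip
Dir W: opp run (3,3) capped by B -> flip
Dir E: first cell '.' (not opp) -> no flip
Dir SW: first cell 'B' (not opp) -> no flip
Dir S: opp run (4,4), next='.' -> no flip
Dir SE: first cell 'B' (not opp) -> no flip
All flips: (3,3)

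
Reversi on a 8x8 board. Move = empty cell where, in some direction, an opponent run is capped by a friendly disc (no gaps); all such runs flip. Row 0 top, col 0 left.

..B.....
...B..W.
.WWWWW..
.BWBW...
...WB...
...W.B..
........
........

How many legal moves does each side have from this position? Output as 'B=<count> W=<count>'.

-- B to move --
(0,5): no bracket -> illegal
(0,6): no bracket -> illegal
(0,7): no bracket -> illegal
(1,0): no bracket -> illegal
(1,1): flips 2 -> legal
(1,2): no bracket -> illegal
(1,4): flips 2 -> legal
(1,5): flips 1 -> legal
(1,7): no bracket -> illegal
(2,0): no bracket -> illegal
(2,6): no bracket -> illegal
(2,7): no bracket -> illegal
(3,0): no bracket -> illegal
(3,5): flips 2 -> legal
(3,6): no bracket -> illegal
(4,1): no bracket -> illegal
(4,2): flips 1 -> legal
(4,5): no bracket -> illegal
(5,2): no bracket -> illegal
(5,4): no bracket -> illegal
(6,2): flips 1 -> legal
(6,3): flips 2 -> legal
(6,4): no bracket -> illegal
B mobility = 7
-- W to move --
(0,1): no bracket -> illegal
(0,3): flips 1 -> legal
(0,4): flips 1 -> legal
(1,1): no bracket -> illegal
(1,2): no bracket -> illegal
(1,4): no bracket -> illegal
(2,0): no bracket -> illegal
(3,0): flips 1 -> legal
(3,5): flips 1 -> legal
(4,0): flips 1 -> legal
(4,1): flips 1 -> legal
(4,2): flips 1 -> legal
(4,5): flips 1 -> legal
(4,6): no bracket -> illegal
(5,4): flips 1 -> legal
(5,6): no bracket -> illegal
(6,4): no bracket -> illegal
(6,5): no bracket -> illegal
(6,6): flips 3 -> legal
W mobility = 10

Answer: B=7 W=10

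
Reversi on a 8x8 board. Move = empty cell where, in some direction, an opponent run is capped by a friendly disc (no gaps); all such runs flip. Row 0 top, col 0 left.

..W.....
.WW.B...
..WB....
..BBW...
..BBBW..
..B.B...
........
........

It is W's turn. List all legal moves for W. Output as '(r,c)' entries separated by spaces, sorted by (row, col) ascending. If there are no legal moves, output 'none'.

Answer: (2,4) (3,1) (4,1) (5,5) (6,1) (6,2) (6,3) (6,4)

Derivation:
(0,3): no bracket -> illegal
(0,4): no bracket -> illegal
(0,5): no bracket -> illegal
(1,3): no bracket -> illegal
(1,5): no bracket -> illegal
(2,1): no bracket -> illegal
(2,4): flips 1 -> legal
(2,5): no bracket -> illegal
(3,1): flips 2 -> legal
(3,5): no bracket -> illegal
(4,1): flips 3 -> legal
(5,1): no bracket -> illegal
(5,3): no bracket -> illegal
(5,5): flips 2 -> legal
(6,1): flips 2 -> legal
(6,2): flips 3 -> legal
(6,3): flips 1 -> legal
(6,4): flips 2 -> legal
(6,5): no bracket -> illegal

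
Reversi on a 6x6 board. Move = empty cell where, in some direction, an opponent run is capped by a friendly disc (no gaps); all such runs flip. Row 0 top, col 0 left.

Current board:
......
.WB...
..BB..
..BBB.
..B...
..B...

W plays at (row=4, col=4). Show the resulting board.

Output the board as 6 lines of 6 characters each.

Place W at (4,4); scan 8 dirs for brackets.
Dir NW: opp run (3,3) (2,2) capped by W -> flip
Dir N: opp run (3,4), next='.' -> no flip
Dir NE: first cell '.' (not opp) -> no flip
Dir W: first cell '.' (not opp) -> no flip
Dir E: first cell '.' (not opp) -> no flip
Dir SW: first cell '.' (not opp) -> no flip
Dir S: first cell '.' (not opp) -> no flip
Dir SE: first cell '.' (not opp) -> no flip
All flips: (2,2) (3,3)

Answer: ......
.WB...
..WB..
..BWB.
..B.W.
..B...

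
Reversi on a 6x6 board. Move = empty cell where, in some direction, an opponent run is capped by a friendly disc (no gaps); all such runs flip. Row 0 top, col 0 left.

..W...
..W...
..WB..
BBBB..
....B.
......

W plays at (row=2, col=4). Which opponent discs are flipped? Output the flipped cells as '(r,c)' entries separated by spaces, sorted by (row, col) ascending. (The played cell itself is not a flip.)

Answer: (2,3)

Derivation:
Dir NW: first cell '.' (not opp) -> no flip
Dir N: first cell '.' (not opp) -> no flip
Dir NE: first cell '.' (not opp) -> no flip
Dir W: opp run (2,3) capped by W -> flip
Dir E: first cell '.' (not opp) -> no flip
Dir SW: opp run (3,3), next='.' -> no flip
Dir S: first cell '.' (not opp) -> no flip
Dir SE: first cell '.' (not opp) -> no flip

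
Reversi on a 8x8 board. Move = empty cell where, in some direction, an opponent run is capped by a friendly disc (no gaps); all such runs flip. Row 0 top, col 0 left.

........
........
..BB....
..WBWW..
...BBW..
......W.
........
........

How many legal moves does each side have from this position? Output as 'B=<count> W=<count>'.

Answer: B=10 W=6

Derivation:
-- B to move --
(2,1): flips 1 -> legal
(2,4): flips 1 -> legal
(2,5): flips 1 -> legal
(2,6): flips 1 -> legal
(3,1): flips 1 -> legal
(3,6): flips 2 -> legal
(4,1): flips 1 -> legal
(4,2): flips 1 -> legal
(4,6): flips 1 -> legal
(4,7): no bracket -> illegal
(5,4): no bracket -> illegal
(5,5): no bracket -> illegal
(5,7): no bracket -> illegal
(6,5): no bracket -> illegal
(6,6): no bracket -> illegal
(6,7): flips 3 -> legal
B mobility = 10
-- W to move --
(1,1): no bracket -> illegal
(1,2): flips 2 -> legal
(1,3): no bracket -> illegal
(1,4): flips 1 -> legal
(2,1): no bracket -> illegal
(2,4): no bracket -> illegal
(3,1): no bracket -> illegal
(4,2): flips 2 -> legal
(5,2): flips 1 -> legal
(5,3): flips 1 -> legal
(5,4): flips 2 -> legal
(5,5): no bracket -> illegal
W mobility = 6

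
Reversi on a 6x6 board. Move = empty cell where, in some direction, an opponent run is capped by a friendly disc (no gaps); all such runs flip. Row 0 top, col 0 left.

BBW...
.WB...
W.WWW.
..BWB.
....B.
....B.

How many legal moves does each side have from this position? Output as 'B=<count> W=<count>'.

Answer: B=4 W=7

Derivation:
-- B to move --
(0,3): flips 1 -> legal
(1,0): flips 1 -> legal
(1,3): no bracket -> illegal
(1,4): flips 2 -> legal
(1,5): no bracket -> illegal
(2,1): flips 1 -> legal
(2,5): no bracket -> illegal
(3,0): no bracket -> illegal
(3,1): no bracket -> illegal
(3,5): no bracket -> illegal
(4,2): no bracket -> illegal
(4,3): no bracket -> illegal
B mobility = 4
-- W to move --
(0,3): no bracket -> illegal
(1,0): no bracket -> illegal
(1,3): flips 1 -> legal
(2,1): no bracket -> illegal
(2,5): no bracket -> illegal
(3,1): flips 1 -> legal
(3,5): flips 1 -> legal
(4,1): flips 1 -> legal
(4,2): flips 1 -> legal
(4,3): no bracket -> illegal
(4,5): flips 1 -> legal
(5,3): no bracket -> illegal
(5,5): flips 1 -> legal
W mobility = 7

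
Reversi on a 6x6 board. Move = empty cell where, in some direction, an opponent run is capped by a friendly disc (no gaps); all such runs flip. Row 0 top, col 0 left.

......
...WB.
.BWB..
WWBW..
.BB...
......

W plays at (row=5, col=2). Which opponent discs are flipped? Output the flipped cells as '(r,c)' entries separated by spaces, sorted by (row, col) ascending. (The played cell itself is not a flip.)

Dir NW: opp run (4,1) capped by W -> flip
Dir N: opp run (4,2) (3,2) capped by W -> flip
Dir NE: first cell '.' (not opp) -> no flip
Dir W: first cell '.' (not opp) -> no flip
Dir E: first cell '.' (not opp) -> no flip
Dir SW: edge -> no flip
Dir S: edge -> no flip
Dir SE: edge -> no flip

Answer: (3,2) (4,1) (4,2)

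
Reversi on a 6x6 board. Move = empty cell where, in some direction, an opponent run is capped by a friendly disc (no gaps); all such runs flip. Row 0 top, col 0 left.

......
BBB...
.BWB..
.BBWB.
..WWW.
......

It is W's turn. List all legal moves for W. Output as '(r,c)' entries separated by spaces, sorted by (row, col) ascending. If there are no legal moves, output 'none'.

Answer: (0,0) (0,2) (1,3) (2,0) (2,4) (2,5) (3,0) (3,5) (4,0)

Derivation:
(0,0): flips 1 -> legal
(0,1): no bracket -> illegal
(0,2): flips 1 -> legal
(0,3): no bracket -> illegal
(1,3): flips 1 -> legal
(1,4): no bracket -> illegal
(2,0): flips 2 -> legal
(2,4): flips 2 -> legal
(2,5): flips 1 -> legal
(3,0): flips 2 -> legal
(3,5): flips 1 -> legal
(4,0): flips 1 -> legal
(4,1): no bracket -> illegal
(4,5): no bracket -> illegal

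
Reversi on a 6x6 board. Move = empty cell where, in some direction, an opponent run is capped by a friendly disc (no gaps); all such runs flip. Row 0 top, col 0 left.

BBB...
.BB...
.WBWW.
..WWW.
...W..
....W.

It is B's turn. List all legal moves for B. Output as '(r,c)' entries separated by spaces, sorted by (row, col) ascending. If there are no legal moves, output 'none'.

Answer: (2,0) (2,5) (3,0) (3,1) (4,2) (4,4) (4,5)

Derivation:
(1,0): no bracket -> illegal
(1,3): no bracket -> illegal
(1,4): no bracket -> illegal
(1,5): no bracket -> illegal
(2,0): flips 1 -> legal
(2,5): flips 2 -> legal
(3,0): flips 1 -> legal
(3,1): flips 1 -> legal
(3,5): no bracket -> illegal
(4,1): no bracket -> illegal
(4,2): flips 1 -> legal
(4,4): flips 1 -> legal
(4,5): flips 2 -> legal
(5,2): no bracket -> illegal
(5,3): no bracket -> illegal
(5,5): no bracket -> illegal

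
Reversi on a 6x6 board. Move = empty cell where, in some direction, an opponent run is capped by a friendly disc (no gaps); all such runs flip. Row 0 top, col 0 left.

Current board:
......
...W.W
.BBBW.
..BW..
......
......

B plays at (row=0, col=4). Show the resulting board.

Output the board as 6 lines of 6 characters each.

Answer: ....B.
...B.W
.BBBW.
..BW..
......
......

Derivation:
Place B at (0,4); scan 8 dirs for brackets.
Dir NW: edge -> no flip
Dir N: edge -> no flip
Dir NE: edge -> no flip
Dir W: first cell '.' (not opp) -> no flip
Dir E: first cell '.' (not opp) -> no flip
Dir SW: opp run (1,3) capped by B -> flip
Dir S: first cell '.' (not opp) -> no flip
Dir SE: opp run (1,5), next=edge -> no flip
All flips: (1,3)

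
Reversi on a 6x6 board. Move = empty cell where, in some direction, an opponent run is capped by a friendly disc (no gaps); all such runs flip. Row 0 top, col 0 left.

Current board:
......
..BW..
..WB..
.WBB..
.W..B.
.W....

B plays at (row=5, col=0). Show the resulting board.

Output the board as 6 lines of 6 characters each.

Answer: ......
..BW..
..WB..
.WBB..
.B..B.
BW....

Derivation:
Place B at (5,0); scan 8 dirs for brackets.
Dir NW: edge -> no flip
Dir N: first cell '.' (not opp) -> no flip
Dir NE: opp run (4,1) capped by B -> flip
Dir W: edge -> no flip
Dir E: opp run (5,1), next='.' -> no flip
Dir SW: edge -> no flip
Dir S: edge -> no flip
Dir SE: edge -> no flip
All flips: (4,1)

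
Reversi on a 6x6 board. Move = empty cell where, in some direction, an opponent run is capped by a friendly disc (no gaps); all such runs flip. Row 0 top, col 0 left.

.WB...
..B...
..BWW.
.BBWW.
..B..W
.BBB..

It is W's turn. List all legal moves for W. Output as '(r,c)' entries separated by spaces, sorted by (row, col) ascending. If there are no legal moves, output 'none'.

Answer: (0,3) (1,1) (2,1) (3,0) (4,1)

Derivation:
(0,3): flips 1 -> legal
(1,1): flips 1 -> legal
(1,3): no bracket -> illegal
(2,0): no bracket -> illegal
(2,1): flips 1 -> legal
(3,0): flips 2 -> legal
(4,0): no bracket -> illegal
(4,1): flips 1 -> legal
(4,3): no bracket -> illegal
(4,4): no bracket -> illegal
(5,0): no bracket -> illegal
(5,4): no bracket -> illegal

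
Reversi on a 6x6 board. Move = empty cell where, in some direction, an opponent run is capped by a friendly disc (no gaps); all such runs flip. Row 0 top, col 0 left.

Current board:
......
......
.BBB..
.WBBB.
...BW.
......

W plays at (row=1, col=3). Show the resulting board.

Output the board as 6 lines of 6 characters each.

Place W at (1,3); scan 8 dirs for brackets.
Dir NW: first cell '.' (not opp) -> no flip
Dir N: first cell '.' (not opp) -> no flip
Dir NE: first cell '.' (not opp) -> no flip
Dir W: first cell '.' (not opp) -> no flip
Dir E: first cell '.' (not opp) -> no flip
Dir SW: opp run (2,2) capped by W -> flip
Dir S: opp run (2,3) (3,3) (4,3), next='.' -> no flip
Dir SE: first cell '.' (not opp) -> no flip
All flips: (2,2)

Answer: ......
...W..
.BWB..
.WBBB.
...BW.
......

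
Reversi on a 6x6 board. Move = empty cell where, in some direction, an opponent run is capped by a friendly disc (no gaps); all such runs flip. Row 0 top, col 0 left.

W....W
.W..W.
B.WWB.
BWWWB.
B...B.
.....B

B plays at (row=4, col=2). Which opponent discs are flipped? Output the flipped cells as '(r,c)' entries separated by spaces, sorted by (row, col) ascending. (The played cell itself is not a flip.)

Dir NW: opp run (3,1) capped by B -> flip
Dir N: opp run (3,2) (2,2), next='.' -> no flip
Dir NE: opp run (3,3) capped by B -> flip
Dir W: first cell '.' (not opp) -> no flip
Dir E: first cell '.' (not opp) -> no flip
Dir SW: first cell '.' (not opp) -> no flip
Dir S: first cell '.' (not opp) -> no flip
Dir SE: first cell '.' (not opp) -> no flip

Answer: (3,1) (3,3)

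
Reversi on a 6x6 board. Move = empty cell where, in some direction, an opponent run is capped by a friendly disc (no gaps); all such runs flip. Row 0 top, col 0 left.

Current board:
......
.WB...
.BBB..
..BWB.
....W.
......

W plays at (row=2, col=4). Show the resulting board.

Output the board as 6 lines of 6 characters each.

Answer: ......
.WB...
.BBBW.
..BWW.
....W.
......

Derivation:
Place W at (2,4); scan 8 dirs for brackets.
Dir NW: first cell '.' (not opp) -> no flip
Dir N: first cell '.' (not opp) -> no flip
Dir NE: first cell '.' (not opp) -> no flip
Dir W: opp run (2,3) (2,2) (2,1), next='.' -> no flip
Dir E: first cell '.' (not opp) -> no flip
Dir SW: first cell 'W' (not opp) -> no flip
Dir S: opp run (3,4) capped by W -> flip
Dir SE: first cell '.' (not opp) -> no flip
All flips: (3,4)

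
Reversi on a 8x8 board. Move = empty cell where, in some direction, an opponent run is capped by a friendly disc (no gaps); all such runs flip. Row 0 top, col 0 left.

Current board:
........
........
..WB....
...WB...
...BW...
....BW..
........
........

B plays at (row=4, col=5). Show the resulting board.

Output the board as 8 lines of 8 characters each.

Answer: ........
........
..WB....
...WB...
...BBB..
....BW..
........
........

Derivation:
Place B at (4,5); scan 8 dirs for brackets.
Dir NW: first cell 'B' (not opp) -> no flip
Dir N: first cell '.' (not opp) -> no flip
Dir NE: first cell '.' (not opp) -> no flip
Dir W: opp run (4,4) capped by B -> flip
Dir E: first cell '.' (not opp) -> no flip
Dir SW: first cell 'B' (not opp) -> no flip
Dir S: opp run (5,5), next='.' -> no flip
Dir SE: first cell '.' (not opp) -> no flip
All flips: (4,4)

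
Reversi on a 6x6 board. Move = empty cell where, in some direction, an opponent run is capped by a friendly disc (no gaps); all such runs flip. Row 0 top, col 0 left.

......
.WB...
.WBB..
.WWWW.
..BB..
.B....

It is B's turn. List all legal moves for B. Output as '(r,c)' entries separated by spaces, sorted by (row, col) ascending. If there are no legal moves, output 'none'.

(0,0): flips 1 -> legal
(0,1): no bracket -> illegal
(0,2): no bracket -> illegal
(1,0): flips 3 -> legal
(2,0): flips 2 -> legal
(2,4): flips 1 -> legal
(2,5): flips 1 -> legal
(3,0): flips 1 -> legal
(3,5): no bracket -> illegal
(4,0): flips 1 -> legal
(4,1): flips 1 -> legal
(4,4): flips 1 -> legal
(4,5): flips 1 -> legal

Answer: (0,0) (1,0) (2,0) (2,4) (2,5) (3,0) (4,0) (4,1) (4,4) (4,5)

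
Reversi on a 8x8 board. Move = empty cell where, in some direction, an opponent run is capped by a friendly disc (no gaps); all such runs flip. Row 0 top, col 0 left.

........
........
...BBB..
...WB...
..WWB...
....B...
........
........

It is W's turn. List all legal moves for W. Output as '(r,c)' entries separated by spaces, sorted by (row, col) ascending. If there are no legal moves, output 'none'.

(1,2): no bracket -> illegal
(1,3): flips 1 -> legal
(1,4): no bracket -> illegal
(1,5): flips 1 -> legal
(1,6): flips 2 -> legal
(2,2): no bracket -> illegal
(2,6): no bracket -> illegal
(3,2): no bracket -> illegal
(3,5): flips 1 -> legal
(3,6): no bracket -> illegal
(4,5): flips 1 -> legal
(5,3): no bracket -> illegal
(5,5): flips 1 -> legal
(6,3): no bracket -> illegal
(6,4): no bracket -> illegal
(6,5): flips 1 -> legal

Answer: (1,3) (1,5) (1,6) (3,5) (4,5) (5,5) (6,5)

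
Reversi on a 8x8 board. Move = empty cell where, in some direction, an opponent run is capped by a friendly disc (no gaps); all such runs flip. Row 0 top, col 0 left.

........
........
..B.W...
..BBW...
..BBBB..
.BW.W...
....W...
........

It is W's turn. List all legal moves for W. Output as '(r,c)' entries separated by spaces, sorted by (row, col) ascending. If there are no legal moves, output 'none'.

(1,1): no bracket -> illegal
(1,2): flips 3 -> legal
(1,3): no bracket -> illegal
(2,1): flips 2 -> legal
(2,3): no bracket -> illegal
(3,1): flips 2 -> legal
(3,5): no bracket -> illegal
(3,6): flips 1 -> legal
(4,0): no bracket -> illegal
(4,1): no bracket -> illegal
(4,6): no bracket -> illegal
(5,0): flips 1 -> legal
(5,3): no bracket -> illegal
(5,5): no bracket -> illegal
(5,6): flips 1 -> legal
(6,0): flips 3 -> legal
(6,1): no bracket -> illegal
(6,2): no bracket -> illegal

Answer: (1,2) (2,1) (3,1) (3,6) (5,0) (5,6) (6,0)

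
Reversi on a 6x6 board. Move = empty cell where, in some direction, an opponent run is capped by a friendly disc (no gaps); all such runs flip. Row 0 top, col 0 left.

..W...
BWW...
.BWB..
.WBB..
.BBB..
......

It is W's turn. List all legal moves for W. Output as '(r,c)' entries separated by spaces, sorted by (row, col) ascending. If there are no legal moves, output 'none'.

(0,0): no bracket -> illegal
(0,1): no bracket -> illegal
(1,3): no bracket -> illegal
(1,4): no bracket -> illegal
(2,0): flips 1 -> legal
(2,4): flips 1 -> legal
(3,0): flips 1 -> legal
(3,4): flips 3 -> legal
(4,0): no bracket -> illegal
(4,4): flips 1 -> legal
(5,0): no bracket -> illegal
(5,1): flips 1 -> legal
(5,2): flips 2 -> legal
(5,3): flips 1 -> legal
(5,4): no bracket -> illegal

Answer: (2,0) (2,4) (3,0) (3,4) (4,4) (5,1) (5,2) (5,3)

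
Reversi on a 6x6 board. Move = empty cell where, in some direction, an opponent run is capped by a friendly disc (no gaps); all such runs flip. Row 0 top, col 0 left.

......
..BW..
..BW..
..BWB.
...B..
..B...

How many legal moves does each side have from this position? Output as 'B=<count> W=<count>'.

-- B to move --
(0,2): no bracket -> illegal
(0,3): flips 3 -> legal
(0,4): flips 1 -> legal
(1,4): flips 2 -> legal
(2,4): flips 1 -> legal
(4,2): no bracket -> illegal
(4,4): flips 1 -> legal
B mobility = 5
-- W to move --
(0,1): flips 1 -> legal
(0,2): no bracket -> illegal
(0,3): no bracket -> illegal
(1,1): flips 2 -> legal
(2,1): flips 1 -> legal
(2,4): no bracket -> illegal
(2,5): no bracket -> illegal
(3,1): flips 2 -> legal
(3,5): flips 1 -> legal
(4,1): flips 1 -> legal
(4,2): no bracket -> illegal
(4,4): no bracket -> illegal
(4,5): flips 1 -> legal
(5,1): no bracket -> illegal
(5,3): flips 1 -> legal
(5,4): no bracket -> illegal
W mobility = 8

Answer: B=5 W=8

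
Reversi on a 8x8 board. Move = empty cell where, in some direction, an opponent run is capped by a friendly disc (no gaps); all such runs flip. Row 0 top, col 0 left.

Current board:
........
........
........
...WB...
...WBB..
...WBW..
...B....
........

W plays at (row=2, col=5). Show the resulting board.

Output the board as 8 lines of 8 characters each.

Answer: ........
........
.....W..
...WW...
...WBB..
...WBW..
...B....
........

Derivation:
Place W at (2,5); scan 8 dirs for brackets.
Dir NW: first cell '.' (not opp) -> no flip
Dir N: first cell '.' (not opp) -> no flip
Dir NE: first cell '.' (not opp) -> no flip
Dir W: first cell '.' (not opp) -> no flip
Dir E: first cell '.' (not opp) -> no flip
Dir SW: opp run (3,4) capped by W -> flip
Dir S: first cell '.' (not opp) -> no flip
Dir SE: first cell '.' (not opp) -> no flip
All flips: (3,4)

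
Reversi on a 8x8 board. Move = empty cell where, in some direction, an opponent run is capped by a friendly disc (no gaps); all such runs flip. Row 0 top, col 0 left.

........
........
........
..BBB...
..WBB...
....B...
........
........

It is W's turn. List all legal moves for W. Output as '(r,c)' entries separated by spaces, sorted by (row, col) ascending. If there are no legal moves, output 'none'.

(2,1): no bracket -> illegal
(2,2): flips 1 -> legal
(2,3): no bracket -> illegal
(2,4): flips 1 -> legal
(2,5): no bracket -> illegal
(3,1): no bracket -> illegal
(3,5): no bracket -> illegal
(4,1): no bracket -> illegal
(4,5): flips 2 -> legal
(5,2): no bracket -> illegal
(5,3): no bracket -> illegal
(5,5): no bracket -> illegal
(6,3): no bracket -> illegal
(6,4): no bracket -> illegal
(6,5): no bracket -> illegal

Answer: (2,2) (2,4) (4,5)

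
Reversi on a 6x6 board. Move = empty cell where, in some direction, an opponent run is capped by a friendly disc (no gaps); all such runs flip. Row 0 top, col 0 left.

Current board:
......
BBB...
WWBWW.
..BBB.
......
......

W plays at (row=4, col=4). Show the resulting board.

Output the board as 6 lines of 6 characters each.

Place W at (4,4); scan 8 dirs for brackets.
Dir NW: opp run (3,3) (2,2) (1,1), next='.' -> no flip
Dir N: opp run (3,4) capped by W -> flip
Dir NE: first cell '.' (not opp) -> no flip
Dir W: first cell '.' (not opp) -> no flip
Dir E: first cell '.' (not opp) -> no flip
Dir SW: first cell '.' (not opp) -> no flip
Dir S: first cell '.' (not opp) -> no flip
Dir SE: first cell '.' (not opp) -> no flip
All flips: (3,4)

Answer: ......
BBB...
WWBWW.
..BBW.
....W.
......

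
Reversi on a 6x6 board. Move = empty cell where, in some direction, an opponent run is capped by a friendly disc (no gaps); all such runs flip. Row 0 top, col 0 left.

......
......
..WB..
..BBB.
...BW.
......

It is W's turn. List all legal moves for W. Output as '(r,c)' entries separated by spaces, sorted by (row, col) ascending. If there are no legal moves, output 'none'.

Answer: (2,4) (4,2)

Derivation:
(1,2): no bracket -> illegal
(1,3): no bracket -> illegal
(1,4): no bracket -> illegal
(2,1): no bracket -> illegal
(2,4): flips 2 -> legal
(2,5): no bracket -> illegal
(3,1): no bracket -> illegal
(3,5): no bracket -> illegal
(4,1): no bracket -> illegal
(4,2): flips 2 -> legal
(4,5): no bracket -> illegal
(5,2): no bracket -> illegal
(5,3): no bracket -> illegal
(5,4): no bracket -> illegal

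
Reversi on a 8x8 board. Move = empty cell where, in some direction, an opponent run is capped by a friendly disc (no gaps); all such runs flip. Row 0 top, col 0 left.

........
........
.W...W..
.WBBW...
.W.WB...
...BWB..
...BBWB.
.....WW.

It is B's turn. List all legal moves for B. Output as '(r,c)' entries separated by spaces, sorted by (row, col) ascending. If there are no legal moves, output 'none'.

(1,0): flips 1 -> legal
(1,1): no bracket -> illegal
(1,2): no bracket -> illegal
(1,4): no bracket -> illegal
(1,5): no bracket -> illegal
(1,6): no bracket -> illegal
(2,0): no bracket -> illegal
(2,2): no bracket -> illegal
(2,3): no bracket -> illegal
(2,4): flips 1 -> legal
(2,6): no bracket -> illegal
(3,0): flips 1 -> legal
(3,5): flips 1 -> legal
(3,6): no bracket -> illegal
(4,0): no bracket -> illegal
(4,2): flips 1 -> legal
(4,5): flips 1 -> legal
(5,0): flips 1 -> legal
(5,1): no bracket -> illegal
(5,2): no bracket -> illegal
(5,6): no bracket -> illegal
(6,7): no bracket -> illegal
(7,4): no bracket -> illegal
(7,7): no bracket -> illegal

Answer: (1,0) (2,4) (3,0) (3,5) (4,2) (4,5) (5,0)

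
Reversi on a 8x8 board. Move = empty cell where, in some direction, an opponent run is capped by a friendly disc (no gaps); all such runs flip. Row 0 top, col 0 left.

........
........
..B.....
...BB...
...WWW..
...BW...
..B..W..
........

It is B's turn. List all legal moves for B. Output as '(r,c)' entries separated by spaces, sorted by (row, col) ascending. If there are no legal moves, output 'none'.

(3,2): no bracket -> illegal
(3,5): flips 1 -> legal
(3,6): no bracket -> illegal
(4,2): no bracket -> illegal
(4,6): no bracket -> illegal
(5,2): flips 1 -> legal
(5,5): flips 2 -> legal
(5,6): flips 1 -> legal
(6,3): no bracket -> illegal
(6,4): flips 2 -> legal
(6,6): no bracket -> illegal
(7,4): no bracket -> illegal
(7,5): no bracket -> illegal
(7,6): no bracket -> illegal

Answer: (3,5) (5,2) (5,5) (5,6) (6,4)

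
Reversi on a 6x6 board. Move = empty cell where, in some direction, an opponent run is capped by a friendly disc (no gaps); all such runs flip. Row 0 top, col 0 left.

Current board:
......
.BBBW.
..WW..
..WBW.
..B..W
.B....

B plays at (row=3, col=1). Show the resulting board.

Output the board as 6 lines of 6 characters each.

Place B at (3,1); scan 8 dirs for brackets.
Dir NW: first cell '.' (not opp) -> no flip
Dir N: first cell '.' (not opp) -> no flip
Dir NE: opp run (2,2) capped by B -> flip
Dir W: first cell '.' (not opp) -> no flip
Dir E: opp run (3,2) capped by B -> flip
Dir SW: first cell '.' (not opp) -> no flip
Dir S: first cell '.' (not opp) -> no flip
Dir SE: first cell 'B' (not opp) -> no flip
All flips: (2,2) (3,2)

Answer: ......
.BBBW.
..BW..
.BBBW.
..B..W
.B....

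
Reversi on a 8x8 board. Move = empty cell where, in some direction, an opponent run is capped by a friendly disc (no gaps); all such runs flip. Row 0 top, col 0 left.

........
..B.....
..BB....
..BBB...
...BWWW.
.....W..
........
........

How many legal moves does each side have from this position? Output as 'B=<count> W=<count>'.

Answer: B=4 W=4

Derivation:
-- B to move --
(3,5): no bracket -> illegal
(3,6): no bracket -> illegal
(3,7): no bracket -> illegal
(4,7): flips 3 -> legal
(5,3): no bracket -> illegal
(5,4): flips 1 -> legal
(5,6): flips 1 -> legal
(5,7): no bracket -> illegal
(6,4): no bracket -> illegal
(6,5): no bracket -> illegal
(6,6): flips 2 -> legal
B mobility = 4
-- W to move --
(0,1): flips 3 -> legal
(0,2): no bracket -> illegal
(0,3): no bracket -> illegal
(1,1): flips 2 -> legal
(1,3): no bracket -> illegal
(1,4): no bracket -> illegal
(2,1): no bracket -> illegal
(2,4): flips 1 -> legal
(2,5): no bracket -> illegal
(3,1): no bracket -> illegal
(3,5): no bracket -> illegal
(4,1): no bracket -> illegal
(4,2): flips 1 -> legal
(5,2): no bracket -> illegal
(5,3): no bracket -> illegal
(5,4): no bracket -> illegal
W mobility = 4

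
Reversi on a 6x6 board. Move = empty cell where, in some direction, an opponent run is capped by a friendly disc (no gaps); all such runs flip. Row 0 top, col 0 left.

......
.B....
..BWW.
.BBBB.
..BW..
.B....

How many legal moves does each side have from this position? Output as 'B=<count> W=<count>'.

Answer: B=9 W=5

Derivation:
-- B to move --
(1,2): flips 1 -> legal
(1,3): flips 1 -> legal
(1,4): flips 2 -> legal
(1,5): flips 1 -> legal
(2,5): flips 2 -> legal
(3,5): no bracket -> illegal
(4,4): flips 1 -> legal
(5,2): flips 1 -> legal
(5,3): flips 1 -> legal
(5,4): flips 1 -> legal
B mobility = 9
-- W to move --
(0,0): no bracket -> illegal
(0,1): no bracket -> illegal
(0,2): no bracket -> illegal
(1,0): no bracket -> illegal
(1,2): no bracket -> illegal
(1,3): no bracket -> illegal
(2,0): no bracket -> illegal
(2,1): flips 2 -> legal
(2,5): flips 1 -> legal
(3,0): no bracket -> illegal
(3,5): no bracket -> illegal
(4,0): no bracket -> illegal
(4,1): flips 2 -> legal
(4,4): flips 1 -> legal
(4,5): flips 1 -> legal
(5,0): no bracket -> illegal
(5,2): no bracket -> illegal
(5,3): no bracket -> illegal
W mobility = 5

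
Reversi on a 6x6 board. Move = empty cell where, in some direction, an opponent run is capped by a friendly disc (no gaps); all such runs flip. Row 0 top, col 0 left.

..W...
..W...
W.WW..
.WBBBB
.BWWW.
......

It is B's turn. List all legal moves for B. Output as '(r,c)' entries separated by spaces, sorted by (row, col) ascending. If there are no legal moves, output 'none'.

Answer: (0,1) (1,1) (1,3) (1,4) (2,1) (3,0) (4,5) (5,1) (5,2) (5,3) (5,4) (5,5)

Derivation:
(0,1): flips 2 -> legal
(0,3): no bracket -> illegal
(1,0): no bracket -> illegal
(1,1): flips 1 -> legal
(1,3): flips 1 -> legal
(1,4): flips 1 -> legal
(2,1): flips 1 -> legal
(2,4): no bracket -> illegal
(3,0): flips 1 -> legal
(4,0): no bracket -> illegal
(4,5): flips 3 -> legal
(5,1): flips 1 -> legal
(5,2): flips 2 -> legal
(5,3): flips 2 -> legal
(5,4): flips 2 -> legal
(5,5): flips 1 -> legal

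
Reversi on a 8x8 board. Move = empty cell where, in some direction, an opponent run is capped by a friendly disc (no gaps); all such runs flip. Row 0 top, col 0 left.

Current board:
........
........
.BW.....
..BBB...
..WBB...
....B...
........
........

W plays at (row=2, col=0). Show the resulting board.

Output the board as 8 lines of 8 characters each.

Answer: ........
........
WWW.....
..BBB...
..WBB...
....B...
........
........

Derivation:
Place W at (2,0); scan 8 dirs for brackets.
Dir NW: edge -> no flip
Dir N: first cell '.' (not opp) -> no flip
Dir NE: first cell '.' (not opp) -> no flip
Dir W: edge -> no flip
Dir E: opp run (2,1) capped by W -> flip
Dir SW: edge -> no flip
Dir S: first cell '.' (not opp) -> no flip
Dir SE: first cell '.' (not opp) -> no flip
All flips: (2,1)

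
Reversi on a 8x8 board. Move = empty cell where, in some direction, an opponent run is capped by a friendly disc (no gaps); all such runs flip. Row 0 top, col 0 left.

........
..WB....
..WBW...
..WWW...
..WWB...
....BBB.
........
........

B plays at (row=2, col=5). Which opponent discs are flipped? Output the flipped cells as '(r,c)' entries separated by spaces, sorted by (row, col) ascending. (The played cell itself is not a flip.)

Dir NW: first cell '.' (not opp) -> no flip
Dir N: first cell '.' (not opp) -> no flip
Dir NE: first cell '.' (not opp) -> no flip
Dir W: opp run (2,4) capped by B -> flip
Dir E: first cell '.' (not opp) -> no flip
Dir SW: opp run (3,4) (4,3), next='.' -> no flip
Dir S: first cell '.' (not opp) -> no flip
Dir SE: first cell '.' (not opp) -> no flip

Answer: (2,4)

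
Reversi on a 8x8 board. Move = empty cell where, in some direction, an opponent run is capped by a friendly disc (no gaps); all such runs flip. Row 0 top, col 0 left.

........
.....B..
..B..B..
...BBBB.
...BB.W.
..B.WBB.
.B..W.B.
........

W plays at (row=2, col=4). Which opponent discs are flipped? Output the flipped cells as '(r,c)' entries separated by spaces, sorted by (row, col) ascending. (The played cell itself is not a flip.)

Dir NW: first cell '.' (not opp) -> no flip
Dir N: first cell '.' (not opp) -> no flip
Dir NE: opp run (1,5), next='.' -> no flip
Dir W: first cell '.' (not opp) -> no flip
Dir E: opp run (2,5), next='.' -> no flip
Dir SW: opp run (3,3), next='.' -> no flip
Dir S: opp run (3,4) (4,4) capped by W -> flip
Dir SE: opp run (3,5) capped by W -> flip

Answer: (3,4) (3,5) (4,4)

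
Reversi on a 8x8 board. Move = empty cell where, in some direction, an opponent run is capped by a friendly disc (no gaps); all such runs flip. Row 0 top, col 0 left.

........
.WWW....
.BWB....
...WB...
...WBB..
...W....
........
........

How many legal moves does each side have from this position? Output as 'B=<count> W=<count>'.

-- B to move --
(0,0): flips 3 -> legal
(0,1): flips 2 -> legal
(0,2): no bracket -> illegal
(0,3): flips 2 -> legal
(0,4): no bracket -> illegal
(1,0): no bracket -> illegal
(1,4): no bracket -> illegal
(2,0): no bracket -> illegal
(2,4): no bracket -> illegal
(3,1): no bracket -> illegal
(3,2): flips 1 -> legal
(4,2): flips 1 -> legal
(5,2): flips 1 -> legal
(5,4): no bracket -> illegal
(6,2): flips 1 -> legal
(6,3): flips 3 -> legal
(6,4): no bracket -> illegal
B mobility = 8
-- W to move --
(1,0): no bracket -> illegal
(1,4): no bracket -> illegal
(2,0): flips 1 -> legal
(2,4): flips 1 -> legal
(2,5): flips 1 -> legal
(3,0): flips 1 -> legal
(3,1): flips 1 -> legal
(3,2): no bracket -> illegal
(3,5): flips 2 -> legal
(3,6): no bracket -> illegal
(4,6): flips 2 -> legal
(5,4): no bracket -> illegal
(5,5): flips 1 -> legal
(5,6): flips 3 -> legal
W mobility = 9

Answer: B=8 W=9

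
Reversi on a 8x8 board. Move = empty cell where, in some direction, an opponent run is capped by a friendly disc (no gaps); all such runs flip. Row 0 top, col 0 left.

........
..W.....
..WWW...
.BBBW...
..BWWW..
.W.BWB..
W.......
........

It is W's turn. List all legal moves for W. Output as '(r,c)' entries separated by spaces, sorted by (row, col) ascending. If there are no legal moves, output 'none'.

Answer: (2,1) (3,0) (4,0) (4,1) (5,2) (5,6) (6,2) (6,3) (6,5) (6,6)

Derivation:
(2,0): no bracket -> illegal
(2,1): flips 1 -> legal
(3,0): flips 3 -> legal
(4,0): flips 1 -> legal
(4,1): flips 2 -> legal
(4,6): no bracket -> illegal
(5,2): flips 3 -> legal
(5,6): flips 1 -> legal
(6,2): flips 1 -> legal
(6,3): flips 1 -> legal
(6,4): no bracket -> illegal
(6,5): flips 1 -> legal
(6,6): flips 1 -> legal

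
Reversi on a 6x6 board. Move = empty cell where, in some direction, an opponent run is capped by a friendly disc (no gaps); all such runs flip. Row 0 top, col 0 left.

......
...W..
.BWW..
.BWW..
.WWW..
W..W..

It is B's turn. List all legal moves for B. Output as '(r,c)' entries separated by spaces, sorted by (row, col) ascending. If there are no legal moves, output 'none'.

(0,2): no bracket -> illegal
(0,3): no bracket -> illegal
(0,4): flips 2 -> legal
(1,1): no bracket -> illegal
(1,2): no bracket -> illegal
(1,4): no bracket -> illegal
(2,4): flips 2 -> legal
(3,0): no bracket -> illegal
(3,4): flips 2 -> legal
(4,0): no bracket -> illegal
(4,4): no bracket -> illegal
(5,1): flips 1 -> legal
(5,2): no bracket -> illegal
(5,4): flips 2 -> legal

Answer: (0,4) (2,4) (3,4) (5,1) (5,4)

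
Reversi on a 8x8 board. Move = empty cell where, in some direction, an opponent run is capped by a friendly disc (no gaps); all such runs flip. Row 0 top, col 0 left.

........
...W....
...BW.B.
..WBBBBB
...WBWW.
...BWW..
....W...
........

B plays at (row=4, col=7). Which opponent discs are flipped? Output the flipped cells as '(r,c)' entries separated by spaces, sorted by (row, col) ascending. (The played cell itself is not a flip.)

Dir NW: first cell 'B' (not opp) -> no flip
Dir N: first cell 'B' (not opp) -> no flip
Dir NE: edge -> no flip
Dir W: opp run (4,6) (4,5) capped by B -> flip
Dir E: edge -> no flip
Dir SW: first cell '.' (not opp) -> no flip
Dir S: first cell '.' (not opp) -> no flip
Dir SE: edge -> no flip

Answer: (4,5) (4,6)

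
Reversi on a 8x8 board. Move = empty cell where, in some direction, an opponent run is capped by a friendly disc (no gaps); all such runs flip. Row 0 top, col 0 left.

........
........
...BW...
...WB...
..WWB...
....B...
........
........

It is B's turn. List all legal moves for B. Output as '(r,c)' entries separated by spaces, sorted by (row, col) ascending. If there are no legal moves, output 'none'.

Answer: (1,4) (2,2) (2,5) (3,2) (4,1) (5,2) (5,3)

Derivation:
(1,3): no bracket -> illegal
(1,4): flips 1 -> legal
(1,5): no bracket -> illegal
(2,2): flips 1 -> legal
(2,5): flips 1 -> legal
(3,1): no bracket -> illegal
(3,2): flips 2 -> legal
(3,5): no bracket -> illegal
(4,1): flips 2 -> legal
(5,1): no bracket -> illegal
(5,2): flips 1 -> legal
(5,3): flips 2 -> legal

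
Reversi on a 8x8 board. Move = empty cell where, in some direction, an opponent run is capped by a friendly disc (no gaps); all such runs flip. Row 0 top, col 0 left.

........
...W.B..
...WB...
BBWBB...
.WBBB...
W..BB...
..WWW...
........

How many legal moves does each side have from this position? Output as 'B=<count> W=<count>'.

-- B to move --
(0,2): flips 1 -> legal
(0,3): flips 2 -> legal
(0,4): no bracket -> illegal
(1,2): flips 1 -> legal
(1,4): no bracket -> illegal
(2,1): flips 1 -> legal
(2,2): flips 2 -> legal
(4,0): flips 1 -> legal
(5,1): flips 1 -> legal
(5,2): flips 1 -> legal
(5,5): no bracket -> illegal
(6,0): no bracket -> illegal
(6,1): no bracket -> illegal
(6,5): no bracket -> illegal
(7,1): flips 1 -> legal
(7,2): flips 1 -> legal
(7,3): flips 1 -> legal
(7,4): flips 1 -> legal
(7,5): flips 1 -> legal
B mobility = 13
-- W to move --
(0,4): no bracket -> illegal
(0,5): no bracket -> illegal
(0,6): no bracket -> illegal
(1,4): flips 4 -> legal
(1,6): no bracket -> illegal
(2,0): flips 3 -> legal
(2,1): flips 1 -> legal
(2,2): no bracket -> illegal
(2,5): flips 1 -> legal
(2,6): no bracket -> illegal
(3,5): flips 5 -> legal
(4,0): no bracket -> illegal
(4,5): flips 5 -> legal
(5,1): no bracket -> illegal
(5,2): flips 1 -> legal
(5,5): no bracket -> illegal
(6,5): flips 2 -> legal
W mobility = 8

Answer: B=13 W=8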